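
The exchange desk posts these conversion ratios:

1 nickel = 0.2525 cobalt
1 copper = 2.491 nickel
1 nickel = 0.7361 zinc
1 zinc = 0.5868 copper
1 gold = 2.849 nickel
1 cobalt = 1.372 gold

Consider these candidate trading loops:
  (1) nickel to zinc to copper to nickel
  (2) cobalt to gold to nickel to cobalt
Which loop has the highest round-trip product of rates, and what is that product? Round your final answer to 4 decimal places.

(1) 0.7361 × 0.5868 × 2.491 = 1.07597
(2) 1.372 × 2.849 × 0.2525 = 0.98698
Highest is cycle (1) at 1.0760 (>1, arbitrage).

1.0760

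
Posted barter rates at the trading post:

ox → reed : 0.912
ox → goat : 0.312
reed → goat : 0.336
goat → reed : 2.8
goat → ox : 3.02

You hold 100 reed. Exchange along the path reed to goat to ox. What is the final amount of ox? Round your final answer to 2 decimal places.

100 reed × 0.336 = 33.6 goat
33.6 goat × 3.02 = 101.472 ox

101.47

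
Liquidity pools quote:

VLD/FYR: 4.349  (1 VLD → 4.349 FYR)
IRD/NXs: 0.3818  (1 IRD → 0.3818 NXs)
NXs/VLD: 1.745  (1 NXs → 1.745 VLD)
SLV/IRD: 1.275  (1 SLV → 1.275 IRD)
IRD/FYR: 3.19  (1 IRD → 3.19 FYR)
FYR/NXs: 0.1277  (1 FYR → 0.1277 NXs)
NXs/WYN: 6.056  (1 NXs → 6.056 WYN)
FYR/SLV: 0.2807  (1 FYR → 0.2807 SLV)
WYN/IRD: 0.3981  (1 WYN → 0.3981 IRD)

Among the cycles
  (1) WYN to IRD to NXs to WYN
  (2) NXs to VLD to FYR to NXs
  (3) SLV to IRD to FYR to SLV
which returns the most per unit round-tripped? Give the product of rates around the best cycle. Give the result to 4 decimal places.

(1) 0.3981 × 0.3818 × 6.056 = 0.92048
(2) 1.745 × 4.349 × 0.1277 = 0.96912
(3) 1.275 × 3.19 × 0.2807 = 1.14168
Highest is cycle (3) at 1.1417 (>1, arbitrage).

1.1417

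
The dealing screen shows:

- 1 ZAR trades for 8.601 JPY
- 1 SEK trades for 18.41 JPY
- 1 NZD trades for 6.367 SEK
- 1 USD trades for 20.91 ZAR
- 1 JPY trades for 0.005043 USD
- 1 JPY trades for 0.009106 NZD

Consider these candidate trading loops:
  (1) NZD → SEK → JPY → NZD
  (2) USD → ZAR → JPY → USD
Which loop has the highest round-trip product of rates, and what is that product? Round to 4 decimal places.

(1) 6.367 × 18.41 × 0.009106 = 1.06737
(2) 20.91 × 8.601 × 0.005043 = 0.90697
Highest is cycle (1) at 1.0674 (>1, arbitrage).

1.0674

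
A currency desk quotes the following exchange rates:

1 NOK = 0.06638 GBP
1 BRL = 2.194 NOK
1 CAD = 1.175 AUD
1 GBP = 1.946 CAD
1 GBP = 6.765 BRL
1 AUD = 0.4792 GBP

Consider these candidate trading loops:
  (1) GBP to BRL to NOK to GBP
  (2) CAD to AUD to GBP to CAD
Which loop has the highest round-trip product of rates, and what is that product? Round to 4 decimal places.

(1) 6.765 × 2.194 × 0.06638 = 0.98524
(2) 1.175 × 0.4792 × 1.946 = 1.09571
Highest is cycle (2) at 1.0957 (>1, arbitrage).

1.0957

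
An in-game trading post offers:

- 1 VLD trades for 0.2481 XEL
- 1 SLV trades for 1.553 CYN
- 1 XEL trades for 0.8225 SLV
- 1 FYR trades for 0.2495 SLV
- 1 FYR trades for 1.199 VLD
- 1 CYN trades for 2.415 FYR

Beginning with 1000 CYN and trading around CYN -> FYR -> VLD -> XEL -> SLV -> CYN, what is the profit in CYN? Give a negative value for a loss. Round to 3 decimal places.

1000 CYN × 2.415 = 2415 FYR
2415 FYR × 1.199 = 2895.585 VLD
2895.585 VLD × 0.2481 = 718.3946385 XEL
718.3946385 XEL × 0.8225 = 590.87959016625 SLV
590.87959016625 SLV × 1.553 = 917.63600352818625 CYN
Net change: 917.63600352818625 − 1000 = -82.36399647181375 CYN

-82.364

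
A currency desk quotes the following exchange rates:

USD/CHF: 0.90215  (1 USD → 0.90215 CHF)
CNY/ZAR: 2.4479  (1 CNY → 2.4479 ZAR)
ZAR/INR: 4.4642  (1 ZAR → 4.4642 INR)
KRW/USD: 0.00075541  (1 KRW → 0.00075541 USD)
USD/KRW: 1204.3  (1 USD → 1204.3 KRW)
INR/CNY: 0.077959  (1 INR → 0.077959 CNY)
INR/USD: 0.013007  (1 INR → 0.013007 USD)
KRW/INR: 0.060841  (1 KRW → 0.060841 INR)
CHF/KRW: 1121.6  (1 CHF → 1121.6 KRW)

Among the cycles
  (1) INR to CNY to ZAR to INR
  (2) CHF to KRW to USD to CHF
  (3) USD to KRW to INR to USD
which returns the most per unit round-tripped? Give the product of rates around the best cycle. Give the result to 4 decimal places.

0.9530

(1) 0.077959 × 2.4479 × 4.4642 = 0.85193
(2) 1121.6 × 0.00075541 × 0.90215 = 0.76436
(3) 1204.3 × 0.060841 × 0.013007 = 0.95303
Highest is cycle (3) at 0.9530 (≤1, no arbitrage).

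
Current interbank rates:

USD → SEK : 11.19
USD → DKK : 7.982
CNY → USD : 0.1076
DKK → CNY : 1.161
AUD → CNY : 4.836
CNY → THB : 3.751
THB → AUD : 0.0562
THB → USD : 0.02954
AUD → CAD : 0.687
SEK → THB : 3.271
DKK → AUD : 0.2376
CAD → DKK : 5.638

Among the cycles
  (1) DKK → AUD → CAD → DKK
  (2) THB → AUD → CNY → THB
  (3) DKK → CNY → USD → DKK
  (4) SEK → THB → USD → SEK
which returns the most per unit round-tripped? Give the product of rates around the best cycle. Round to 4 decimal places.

(1) 0.2376 × 0.687 × 5.638 = 0.92030
(2) 0.0562 × 4.836 × 3.751 = 1.01946
(3) 1.161 × 0.1076 × 7.982 = 0.99714
(4) 3.271 × 0.02954 × 11.19 = 1.08124
Highest is cycle (4) at 1.0812 (>1, arbitrage).

1.0812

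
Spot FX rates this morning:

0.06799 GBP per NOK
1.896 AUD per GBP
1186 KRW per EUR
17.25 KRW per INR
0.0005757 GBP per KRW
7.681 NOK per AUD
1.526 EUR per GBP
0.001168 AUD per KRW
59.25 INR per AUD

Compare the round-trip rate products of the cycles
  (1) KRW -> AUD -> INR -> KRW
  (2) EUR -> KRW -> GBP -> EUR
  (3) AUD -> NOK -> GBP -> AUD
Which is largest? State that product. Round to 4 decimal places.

1.1938

(1) 0.001168 × 59.25 × 17.25 = 1.19377
(2) 1186 × 0.0005757 × 1.526 = 1.04192
(3) 7.681 × 0.06799 × 1.896 = 0.99015
Highest is cycle (1) at 1.1938 (>1, arbitrage).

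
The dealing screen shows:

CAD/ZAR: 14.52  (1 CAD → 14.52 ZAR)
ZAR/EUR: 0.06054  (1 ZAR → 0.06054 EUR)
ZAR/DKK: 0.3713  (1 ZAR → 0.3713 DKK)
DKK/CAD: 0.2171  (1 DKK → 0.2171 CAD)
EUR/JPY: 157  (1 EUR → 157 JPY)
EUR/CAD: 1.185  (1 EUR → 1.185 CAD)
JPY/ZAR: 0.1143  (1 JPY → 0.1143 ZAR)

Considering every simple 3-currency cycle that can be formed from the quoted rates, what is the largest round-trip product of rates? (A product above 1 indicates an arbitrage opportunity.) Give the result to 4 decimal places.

DKK→CAD→ZAR→DKK: 0.2171 × 14.52 × 0.3713 = 1.17045
ZAR→EUR→JPY→ZAR: 0.06054 × 157 × 0.1143 = 1.08640
ZAR→EUR→CAD→ZAR: 0.06054 × 1.185 × 14.52 = 1.04166
Maximum is DKK→CAD→ZAR→DKK at 1.1704; arbitrage exists.

1.1704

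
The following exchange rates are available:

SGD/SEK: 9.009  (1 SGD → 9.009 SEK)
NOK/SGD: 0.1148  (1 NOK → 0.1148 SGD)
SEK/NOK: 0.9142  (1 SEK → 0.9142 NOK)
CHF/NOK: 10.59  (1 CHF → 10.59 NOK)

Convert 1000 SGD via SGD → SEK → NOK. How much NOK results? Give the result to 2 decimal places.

1000 SGD × 9.009 = 9009 SEK
9009 SEK × 0.9142 = 8236.0278 NOK

8236.03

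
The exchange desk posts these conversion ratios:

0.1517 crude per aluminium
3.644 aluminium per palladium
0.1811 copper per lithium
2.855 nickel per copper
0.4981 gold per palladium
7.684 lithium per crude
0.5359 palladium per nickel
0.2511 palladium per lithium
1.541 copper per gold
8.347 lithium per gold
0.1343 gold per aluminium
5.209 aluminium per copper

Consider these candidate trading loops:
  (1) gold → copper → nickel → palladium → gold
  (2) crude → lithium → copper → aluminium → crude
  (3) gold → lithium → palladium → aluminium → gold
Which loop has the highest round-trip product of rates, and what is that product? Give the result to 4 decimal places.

1.1744

(1) 1.541 × 2.855 × 0.5359 × 0.4981 = 1.17438
(2) 7.684 × 0.1811 × 5.209 × 0.1517 = 1.09963
(3) 8.347 × 0.2511 × 3.644 × 0.1343 = 1.02573
Highest is cycle (1) at 1.1744 (>1, arbitrage).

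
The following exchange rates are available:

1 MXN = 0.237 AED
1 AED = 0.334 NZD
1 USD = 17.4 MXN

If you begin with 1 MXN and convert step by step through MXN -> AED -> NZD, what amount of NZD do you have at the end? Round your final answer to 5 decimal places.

1 MXN × 0.237 = 0.237 AED
0.237 AED × 0.334 = 0.079158 NZD

0.07916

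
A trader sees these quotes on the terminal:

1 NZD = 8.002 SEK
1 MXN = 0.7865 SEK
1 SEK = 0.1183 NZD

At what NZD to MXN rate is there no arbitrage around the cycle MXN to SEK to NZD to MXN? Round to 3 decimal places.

Known legs of the cycle: 0.7865 × 0.1183 = 0.09304295
For no arbitrage the full-cycle product must be 1, so the missing rate is 1 / 0.09304295 ≈ 10.74772.

10.748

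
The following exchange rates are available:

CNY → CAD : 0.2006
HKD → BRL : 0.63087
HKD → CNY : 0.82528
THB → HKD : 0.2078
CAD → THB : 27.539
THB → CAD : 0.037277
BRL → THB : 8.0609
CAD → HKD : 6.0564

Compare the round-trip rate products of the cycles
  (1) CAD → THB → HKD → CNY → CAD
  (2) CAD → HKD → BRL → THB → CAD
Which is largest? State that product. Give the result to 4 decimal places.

1.1481

(1) 27.539 × 0.2078 × 0.82528 × 0.2006 = 0.94738
(2) 6.0564 × 0.63087 × 8.0609 × 0.037277 = 1.14810
Highest is cycle (2) at 1.1481 (>1, arbitrage).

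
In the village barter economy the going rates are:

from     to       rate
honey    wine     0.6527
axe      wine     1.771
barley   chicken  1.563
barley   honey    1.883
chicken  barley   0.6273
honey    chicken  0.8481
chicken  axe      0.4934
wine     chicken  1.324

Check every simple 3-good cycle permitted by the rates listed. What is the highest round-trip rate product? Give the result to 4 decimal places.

1.1569

chicken→axe→wine→chicken: 0.4934 × 1.771 × 1.324 = 1.15693
chicken→barley→honey→chicken: 0.6273 × 1.883 × 0.8481 = 1.00178
Maximum is chicken→axe→wine→chicken at 1.1569; arbitrage exists.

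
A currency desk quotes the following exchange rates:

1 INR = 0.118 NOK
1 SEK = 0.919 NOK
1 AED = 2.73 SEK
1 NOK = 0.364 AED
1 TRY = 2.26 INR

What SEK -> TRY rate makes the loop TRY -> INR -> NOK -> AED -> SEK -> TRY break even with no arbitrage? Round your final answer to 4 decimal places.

Known legs of the cycle: 2.26 × 0.118 × 0.364 × 2.73 = 0.2650052496
For no arbitrage the full-cycle product must be 1, so the missing rate is 1 / 0.2650052496 ≈ 3.773510.

3.7735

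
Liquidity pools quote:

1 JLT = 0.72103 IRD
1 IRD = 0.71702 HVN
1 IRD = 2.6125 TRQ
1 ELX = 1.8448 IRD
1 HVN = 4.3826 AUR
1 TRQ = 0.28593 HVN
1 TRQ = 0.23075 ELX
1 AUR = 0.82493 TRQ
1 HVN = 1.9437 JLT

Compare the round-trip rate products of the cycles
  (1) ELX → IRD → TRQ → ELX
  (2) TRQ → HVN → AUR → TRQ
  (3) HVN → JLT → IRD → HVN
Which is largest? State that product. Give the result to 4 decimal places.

1.1121

(1) 1.8448 × 2.6125 × 0.23075 = 1.11211
(2) 0.28593 × 4.3826 × 0.82493 = 1.03373
(3) 1.9437 × 0.72103 × 0.71702 = 1.00488
Highest is cycle (1) at 1.1121 (>1, arbitrage).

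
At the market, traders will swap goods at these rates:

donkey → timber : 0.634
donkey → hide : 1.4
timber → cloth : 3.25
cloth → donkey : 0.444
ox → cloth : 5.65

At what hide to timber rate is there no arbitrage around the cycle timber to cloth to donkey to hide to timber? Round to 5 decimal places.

0.49500

Known legs of the cycle: 3.25 × 0.444 × 1.4 = 2.0202
For no arbitrage the full-cycle product must be 1, so the missing rate is 1 / 2.0202 ≈ 0.4950005.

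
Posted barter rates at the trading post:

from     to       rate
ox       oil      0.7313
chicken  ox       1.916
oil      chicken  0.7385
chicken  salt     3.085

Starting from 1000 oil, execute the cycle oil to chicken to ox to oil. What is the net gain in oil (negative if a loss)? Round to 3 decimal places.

1000 oil × 0.7385 = 738.5 chicken
738.5 chicken × 1.916 = 1414.966 ox
1414.966 ox × 0.7313 = 1034.7646358 oil
Net change: 1034.7646358 − 1000 = 34.7646358 oil

34.765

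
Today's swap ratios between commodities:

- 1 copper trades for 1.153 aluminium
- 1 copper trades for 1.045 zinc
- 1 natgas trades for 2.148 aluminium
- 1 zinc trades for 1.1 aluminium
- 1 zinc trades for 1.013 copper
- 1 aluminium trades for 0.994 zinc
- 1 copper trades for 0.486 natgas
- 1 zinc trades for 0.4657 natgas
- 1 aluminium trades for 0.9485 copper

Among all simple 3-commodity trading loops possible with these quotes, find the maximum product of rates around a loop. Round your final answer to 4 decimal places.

aluminium→zinc→copper→aluminium: 0.994 × 1.013 × 1.153 = 1.16098
aluminium→copper→zinc→aluminium: 0.9485 × 1.045 × 1.1 = 1.09030
natgas→aluminium→zinc→natgas: 2.148 × 0.994 × 0.4657 = 0.99432
natgas→aluminium→copper→natgas: 2.148 × 0.9485 × 0.486 = 0.99017
Maximum is aluminium→zinc→copper→aluminium at 1.1610; arbitrage exists.

1.1610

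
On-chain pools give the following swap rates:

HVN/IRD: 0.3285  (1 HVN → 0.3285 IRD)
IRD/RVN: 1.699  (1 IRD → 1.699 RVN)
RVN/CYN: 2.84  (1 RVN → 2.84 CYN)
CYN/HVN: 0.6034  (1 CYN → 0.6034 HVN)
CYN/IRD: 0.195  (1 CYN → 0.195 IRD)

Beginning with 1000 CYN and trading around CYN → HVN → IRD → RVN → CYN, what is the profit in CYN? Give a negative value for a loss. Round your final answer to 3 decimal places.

1000 CYN × 0.6034 = 603.4 HVN
603.4 HVN × 0.3285 = 198.2169 IRD
198.2169 IRD × 1.699 = 336.7705131 RVN
336.7705131 RVN × 2.84 = 956.428257204 CYN
Net change: 956.428257204 − 1000 = -43.571742796 CYN

-43.572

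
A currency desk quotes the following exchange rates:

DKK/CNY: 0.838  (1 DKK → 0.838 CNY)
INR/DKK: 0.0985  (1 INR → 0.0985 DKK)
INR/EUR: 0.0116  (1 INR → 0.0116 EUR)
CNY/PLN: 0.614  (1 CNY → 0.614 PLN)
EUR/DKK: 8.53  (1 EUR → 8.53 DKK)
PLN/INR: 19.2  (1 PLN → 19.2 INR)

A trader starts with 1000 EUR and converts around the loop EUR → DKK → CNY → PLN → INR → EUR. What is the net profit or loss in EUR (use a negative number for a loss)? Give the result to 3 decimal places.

1000 EUR × 8.53 = 8530 DKK
8530 DKK × 0.838 = 7148.14 CNY
7148.14 CNY × 0.614 = 4388.95796 PLN
4388.95796 PLN × 19.2 = 84267.992832 INR
84267.992832 INR × 0.0116 = 977.5087168512 EUR
Net change: 977.5087168512 − 1000 = -22.4912831488 EUR

-22.491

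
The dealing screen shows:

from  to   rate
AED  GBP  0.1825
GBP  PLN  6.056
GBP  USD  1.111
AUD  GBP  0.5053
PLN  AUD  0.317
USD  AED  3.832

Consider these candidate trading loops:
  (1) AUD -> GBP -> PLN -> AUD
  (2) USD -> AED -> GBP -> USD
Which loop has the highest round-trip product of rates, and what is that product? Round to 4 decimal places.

0.9701

(1) 0.5053 × 6.056 × 0.317 = 0.97005
(2) 3.832 × 0.1825 × 1.111 = 0.77697
Highest is cycle (1) at 0.9701 (≤1, no arbitrage).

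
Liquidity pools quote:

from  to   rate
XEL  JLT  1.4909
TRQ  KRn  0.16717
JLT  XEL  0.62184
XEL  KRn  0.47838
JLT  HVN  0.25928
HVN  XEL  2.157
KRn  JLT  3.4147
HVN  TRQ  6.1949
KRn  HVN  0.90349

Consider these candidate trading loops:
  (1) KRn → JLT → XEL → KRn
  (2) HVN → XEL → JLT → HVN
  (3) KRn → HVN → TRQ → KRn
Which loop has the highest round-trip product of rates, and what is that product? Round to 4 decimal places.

(1) 3.4147 × 0.62184 × 0.47838 = 1.01579
(2) 2.157 × 1.4909 × 0.25928 = 0.83381
(3) 0.90349 × 6.1949 × 0.16717 = 0.93566
Highest is cycle (1) at 1.0158 (>1, arbitrage).

1.0158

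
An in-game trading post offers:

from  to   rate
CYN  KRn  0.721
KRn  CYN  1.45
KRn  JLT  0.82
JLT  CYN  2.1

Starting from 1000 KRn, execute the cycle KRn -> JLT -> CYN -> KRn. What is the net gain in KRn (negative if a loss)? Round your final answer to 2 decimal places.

1000 KRn × 0.82 = 820 JLT
820 JLT × 2.1 = 1722 CYN
1722 CYN × 0.721 = 1241.562 KRn
Net change: 1241.562 − 1000 = 241.562 KRn

241.56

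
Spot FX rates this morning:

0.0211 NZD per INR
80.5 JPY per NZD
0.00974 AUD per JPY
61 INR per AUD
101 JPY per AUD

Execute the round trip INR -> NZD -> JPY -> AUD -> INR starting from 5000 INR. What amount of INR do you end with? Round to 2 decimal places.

5045.88

5000 INR × 0.0211 = 105.5 NZD
105.5 NZD × 80.5 = 8492.75 JPY
8492.75 JPY × 0.00974 = 82.719385 AUD
82.719385 AUD × 61 = 5045.882485 INR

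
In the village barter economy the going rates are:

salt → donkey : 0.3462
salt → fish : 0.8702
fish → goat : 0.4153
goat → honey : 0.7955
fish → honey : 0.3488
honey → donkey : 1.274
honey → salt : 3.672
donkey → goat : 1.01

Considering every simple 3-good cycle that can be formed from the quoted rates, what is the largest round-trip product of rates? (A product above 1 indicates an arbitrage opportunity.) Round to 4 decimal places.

1.1145

salt→fish→honey→salt: 0.8702 × 0.3488 × 3.672 = 1.11455
goat→honey→donkey→goat: 0.7955 × 1.274 × 1.01 = 1.02360
Maximum is salt→fish→honey→salt at 1.1145; arbitrage exists.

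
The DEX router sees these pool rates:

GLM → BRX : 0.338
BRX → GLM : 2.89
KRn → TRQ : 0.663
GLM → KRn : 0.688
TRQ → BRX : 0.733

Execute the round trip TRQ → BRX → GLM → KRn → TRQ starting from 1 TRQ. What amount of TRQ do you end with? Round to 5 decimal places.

0.96628

1 TRQ × 0.733 = 0.733 BRX
0.733 BRX × 2.89 = 2.11837 GLM
2.11837 GLM × 0.688 = 1.45743856 KRn
1.45743856 KRn × 0.663 = 0.96628176528 TRQ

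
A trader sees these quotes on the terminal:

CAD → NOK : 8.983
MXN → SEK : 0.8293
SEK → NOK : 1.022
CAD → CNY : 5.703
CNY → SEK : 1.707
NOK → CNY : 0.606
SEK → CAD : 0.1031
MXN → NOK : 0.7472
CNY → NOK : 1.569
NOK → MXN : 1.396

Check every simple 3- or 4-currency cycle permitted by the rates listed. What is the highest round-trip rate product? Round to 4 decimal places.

1.1832

MXN→SEK→NOK→MXN: 0.8293 × 1.022 × 1.396 = 1.18317
MXN→SEK→CAD→NOK→MXN: 0.8293 × 0.1031 × 8.983 × 1.396 = 1.07220
CNY→SEK→NOK→CNY: 1.707 × 1.022 × 0.606 = 1.05720
CNY→SEK→CAD→CNY: 1.707 × 0.1031 × 5.703 = 1.00368
CNY→SEK→CAD→NOK→CNY: 1.707 × 0.1031 × 8.983 × 0.606 = 0.95805
Maximum is MXN→SEK→NOK→MXN at 1.1832; arbitrage exists.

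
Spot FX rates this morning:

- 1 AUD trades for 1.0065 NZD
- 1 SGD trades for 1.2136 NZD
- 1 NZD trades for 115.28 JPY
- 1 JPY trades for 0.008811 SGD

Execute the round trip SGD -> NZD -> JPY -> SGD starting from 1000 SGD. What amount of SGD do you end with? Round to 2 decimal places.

1000 SGD × 1.2136 = 1213.6 NZD
1213.6 NZD × 115.28 = 139903.808 JPY
139903.808 JPY × 0.008811 = 1232.692452288 SGD

1232.69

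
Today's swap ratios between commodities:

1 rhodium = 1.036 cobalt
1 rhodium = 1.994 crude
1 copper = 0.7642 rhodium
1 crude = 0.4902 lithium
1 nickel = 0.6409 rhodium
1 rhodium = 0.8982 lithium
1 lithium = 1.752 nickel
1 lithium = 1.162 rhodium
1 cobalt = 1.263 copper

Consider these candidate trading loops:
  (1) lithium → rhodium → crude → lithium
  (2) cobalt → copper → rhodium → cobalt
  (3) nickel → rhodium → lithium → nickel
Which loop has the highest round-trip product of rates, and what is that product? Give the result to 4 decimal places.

(1) 1.162 × 1.994 × 0.4902 = 1.13581
(2) 1.263 × 0.7642 × 1.036 = 0.99993
(3) 0.6409 × 0.8982 × 1.752 = 1.00855
Highest is cycle (1) at 1.1358 (>1, arbitrage).

1.1358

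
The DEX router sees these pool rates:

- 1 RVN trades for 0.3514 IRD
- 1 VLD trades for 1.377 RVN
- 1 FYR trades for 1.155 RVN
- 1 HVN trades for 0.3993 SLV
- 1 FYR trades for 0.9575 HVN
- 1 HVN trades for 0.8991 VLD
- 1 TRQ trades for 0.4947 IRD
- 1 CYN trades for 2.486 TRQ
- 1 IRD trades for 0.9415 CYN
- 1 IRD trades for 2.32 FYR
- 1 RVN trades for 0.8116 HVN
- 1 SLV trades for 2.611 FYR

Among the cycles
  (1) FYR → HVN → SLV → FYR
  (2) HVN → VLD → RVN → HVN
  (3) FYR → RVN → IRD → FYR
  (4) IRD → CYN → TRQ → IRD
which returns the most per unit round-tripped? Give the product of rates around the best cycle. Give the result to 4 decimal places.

(1) 0.9575 × 0.3993 × 2.611 = 0.99826
(2) 0.8991 × 1.377 × 0.8116 = 1.00481
(3) 1.155 × 0.3514 × 2.32 = 0.94161
(4) 0.9415 × 2.486 × 0.4947 = 1.15788
Highest is cycle (4) at 1.1579 (>1, arbitrage).

1.1579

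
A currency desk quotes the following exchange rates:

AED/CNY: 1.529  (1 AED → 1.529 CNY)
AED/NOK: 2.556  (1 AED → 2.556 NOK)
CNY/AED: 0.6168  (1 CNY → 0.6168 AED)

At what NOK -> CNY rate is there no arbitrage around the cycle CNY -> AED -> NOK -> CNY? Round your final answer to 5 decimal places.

0.63430

Known legs of the cycle: 0.6168 × 2.556 = 1.5765408
For no arbitrage the full-cycle product must be 1, so the missing rate is 1 / 1.5765408 ≈ 0.6343001.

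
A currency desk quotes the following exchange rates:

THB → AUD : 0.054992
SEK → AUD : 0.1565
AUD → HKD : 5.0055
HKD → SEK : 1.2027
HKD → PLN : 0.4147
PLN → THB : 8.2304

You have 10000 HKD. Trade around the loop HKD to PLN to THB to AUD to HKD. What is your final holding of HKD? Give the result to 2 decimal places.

10000 HKD × 0.4147 = 4147 PLN
4147 PLN × 8.2304 = 34131.4688 THB
34131.4688 THB × 0.054992 = 1876.9577322496 AUD
1876.9577322496 AUD × 5.0055 = 9395.1119287753728 HKD

9395.11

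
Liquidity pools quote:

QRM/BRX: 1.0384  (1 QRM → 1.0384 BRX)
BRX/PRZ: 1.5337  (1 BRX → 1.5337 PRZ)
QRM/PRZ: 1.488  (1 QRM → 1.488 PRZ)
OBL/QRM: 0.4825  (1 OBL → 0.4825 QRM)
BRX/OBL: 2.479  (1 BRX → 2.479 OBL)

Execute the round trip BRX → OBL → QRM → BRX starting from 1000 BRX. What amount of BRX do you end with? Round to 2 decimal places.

1242.05

1000 BRX × 2.479 = 2479 OBL
2479 OBL × 0.4825 = 1196.1175 QRM
1196.1175 QRM × 1.0384 = 1242.048412 BRX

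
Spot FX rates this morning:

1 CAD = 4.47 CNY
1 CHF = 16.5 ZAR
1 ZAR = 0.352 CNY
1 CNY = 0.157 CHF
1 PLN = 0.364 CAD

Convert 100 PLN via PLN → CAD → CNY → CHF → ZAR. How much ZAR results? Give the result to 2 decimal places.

421.50

100 PLN × 0.364 = 36.4 CAD
36.4 CAD × 4.47 = 162.708 CNY
162.708 CNY × 0.157 = 25.545156 CHF
25.545156 CHF × 16.5 = 421.495074 ZAR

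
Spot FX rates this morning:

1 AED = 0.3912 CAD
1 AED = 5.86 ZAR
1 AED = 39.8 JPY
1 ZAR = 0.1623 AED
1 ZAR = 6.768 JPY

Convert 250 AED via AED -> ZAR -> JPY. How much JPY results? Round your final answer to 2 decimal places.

9915.12

250 AED × 5.86 = 1465 ZAR
1465 ZAR × 6.768 = 9915.12 JPY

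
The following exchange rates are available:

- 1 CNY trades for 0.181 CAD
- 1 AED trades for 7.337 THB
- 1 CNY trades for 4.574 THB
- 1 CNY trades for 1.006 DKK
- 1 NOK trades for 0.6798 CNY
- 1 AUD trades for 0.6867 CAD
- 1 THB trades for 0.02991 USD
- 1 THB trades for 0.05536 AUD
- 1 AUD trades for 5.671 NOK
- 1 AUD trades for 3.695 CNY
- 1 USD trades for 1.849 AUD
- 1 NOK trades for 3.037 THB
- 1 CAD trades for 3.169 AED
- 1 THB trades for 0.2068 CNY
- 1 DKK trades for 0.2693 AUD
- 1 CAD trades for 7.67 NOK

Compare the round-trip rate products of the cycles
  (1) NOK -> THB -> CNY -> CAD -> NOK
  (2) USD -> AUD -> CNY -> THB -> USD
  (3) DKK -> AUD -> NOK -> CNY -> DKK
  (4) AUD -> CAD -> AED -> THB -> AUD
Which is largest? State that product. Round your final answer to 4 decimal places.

1.0444

(1) 3.037 × 0.2068 × 0.181 × 7.67 = 0.87191
(2) 1.849 × 3.695 × 4.574 × 0.02991 = 0.93468
(3) 0.2693 × 5.671 × 0.6798 × 1.006 = 1.04442
(4) 0.6867 × 3.169 × 7.337 × 0.05536 = 0.88390
Highest is cycle (3) at 1.0444 (>1, arbitrage).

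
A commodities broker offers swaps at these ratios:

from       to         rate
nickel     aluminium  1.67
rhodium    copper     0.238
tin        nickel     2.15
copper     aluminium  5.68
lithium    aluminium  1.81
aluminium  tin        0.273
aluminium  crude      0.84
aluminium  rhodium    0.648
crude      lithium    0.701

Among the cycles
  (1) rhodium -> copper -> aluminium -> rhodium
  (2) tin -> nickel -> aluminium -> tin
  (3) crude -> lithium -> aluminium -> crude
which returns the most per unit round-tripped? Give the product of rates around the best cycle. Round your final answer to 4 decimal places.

1.0658

(1) 0.238 × 5.68 × 0.648 = 0.87599
(2) 2.15 × 1.67 × 0.273 = 0.98021
(3) 0.701 × 1.81 × 0.84 = 1.06580
Highest is cycle (3) at 1.0658 (>1, arbitrage).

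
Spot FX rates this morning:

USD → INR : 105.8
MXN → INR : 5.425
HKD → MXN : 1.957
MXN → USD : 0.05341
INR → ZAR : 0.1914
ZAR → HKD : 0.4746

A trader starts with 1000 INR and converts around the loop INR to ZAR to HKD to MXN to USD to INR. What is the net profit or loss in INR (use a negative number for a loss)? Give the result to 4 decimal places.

1000 INR × 0.1914 = 191.4 ZAR
191.4 ZAR × 0.4746 = 90.83844 HKD
90.83844 HKD × 1.957 = 177.77082708 MXN
177.77082708 MXN × 0.05341 = 9.4947398743428 USD
9.4947398743428 USD × 105.8 = 1004.54347870546824 INR
Net change: 1004.54347870546824 − 1000 = 4.54347870546824 INR

4.5435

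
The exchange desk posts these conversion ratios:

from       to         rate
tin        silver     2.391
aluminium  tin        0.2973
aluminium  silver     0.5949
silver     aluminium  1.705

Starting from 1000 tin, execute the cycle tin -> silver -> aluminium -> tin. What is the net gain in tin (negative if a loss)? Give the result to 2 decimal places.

1000 tin × 2.391 = 2391 silver
2391 silver × 1.705 = 4076.655 aluminium
4076.655 aluminium × 0.2973 = 1211.9895315 tin
Net change: 1211.9895315 − 1000 = 211.9895315 tin

211.99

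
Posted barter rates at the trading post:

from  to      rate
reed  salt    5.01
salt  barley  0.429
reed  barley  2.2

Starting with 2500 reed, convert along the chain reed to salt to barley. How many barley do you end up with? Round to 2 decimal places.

5373.23

2500 reed × 5.01 = 12525 salt
12525 salt × 0.429 = 5373.225 barley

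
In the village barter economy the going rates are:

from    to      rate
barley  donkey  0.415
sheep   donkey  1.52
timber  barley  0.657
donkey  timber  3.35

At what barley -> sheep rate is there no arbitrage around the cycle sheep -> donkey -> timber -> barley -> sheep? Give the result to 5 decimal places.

Known legs of the cycle: 1.52 × 3.35 × 0.657 = 3.345444
For no arbitrage the full-cycle product must be 1, so the missing rate is 1 / 3.345444 ≈ 0.2989140.

0.29891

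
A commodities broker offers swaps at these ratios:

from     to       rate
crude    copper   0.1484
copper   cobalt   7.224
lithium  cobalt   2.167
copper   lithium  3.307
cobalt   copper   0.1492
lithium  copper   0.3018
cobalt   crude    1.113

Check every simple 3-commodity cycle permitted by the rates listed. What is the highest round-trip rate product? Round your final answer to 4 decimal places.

1.1932

cobalt→crude→copper→cobalt: 1.113 × 0.1484 × 7.224 = 1.19318
cobalt→copper→lithium→cobalt: 0.1492 × 3.307 × 2.167 = 1.06921
Maximum is cobalt→crude→copper→cobalt at 1.1932; arbitrage exists.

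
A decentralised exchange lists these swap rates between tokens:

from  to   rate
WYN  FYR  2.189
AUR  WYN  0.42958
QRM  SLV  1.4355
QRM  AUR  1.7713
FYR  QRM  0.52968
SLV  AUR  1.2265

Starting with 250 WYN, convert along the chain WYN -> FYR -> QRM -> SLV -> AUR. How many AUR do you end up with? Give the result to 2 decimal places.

250 WYN × 2.189 = 547.25 FYR
547.25 FYR × 0.52968 = 289.86738 QRM
289.86738 QRM × 1.4355 = 416.10462399 SLV
416.10462399 SLV × 1.2265 = 510.352321323735 AUR

510.35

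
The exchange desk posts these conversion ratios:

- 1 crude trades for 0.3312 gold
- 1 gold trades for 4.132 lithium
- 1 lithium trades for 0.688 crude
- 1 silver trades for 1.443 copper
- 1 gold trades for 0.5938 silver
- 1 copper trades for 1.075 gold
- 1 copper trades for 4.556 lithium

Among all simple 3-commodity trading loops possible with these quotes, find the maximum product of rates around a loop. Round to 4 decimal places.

crude→gold→lithium→crude: 0.3312 × 4.132 × 0.688 = 0.94154
copper→gold→silver→copper: 1.075 × 0.5938 × 1.443 = 0.92112
Maximum is crude→gold→lithium→crude at 0.9415; no arbitrage — every cycle loses value.

0.9415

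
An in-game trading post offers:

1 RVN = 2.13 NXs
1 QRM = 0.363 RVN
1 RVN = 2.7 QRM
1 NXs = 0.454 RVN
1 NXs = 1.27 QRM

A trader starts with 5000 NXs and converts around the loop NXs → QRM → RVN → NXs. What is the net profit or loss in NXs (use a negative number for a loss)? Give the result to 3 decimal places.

-90.244

5000 NXs × 1.27 = 6350 QRM
6350 QRM × 0.363 = 2305.05 RVN
2305.05 RVN × 2.13 = 4909.7565 NXs
Net change: 4909.7565 − 5000 = -90.2435 NXs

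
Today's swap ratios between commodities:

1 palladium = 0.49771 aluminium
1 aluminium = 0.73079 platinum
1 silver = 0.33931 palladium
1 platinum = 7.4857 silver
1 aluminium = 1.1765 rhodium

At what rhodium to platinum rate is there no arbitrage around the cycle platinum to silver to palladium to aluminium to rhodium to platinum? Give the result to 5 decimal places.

0.67236

Known legs of the cycle: 7.4857 × 0.33931 × 0.49771 × 1.1765 = 1.487295882214071605
For no arbitrage the full-cycle product must be 1, so the missing rate is 1 / 1.487295882214071605 ≈ 0.6723612.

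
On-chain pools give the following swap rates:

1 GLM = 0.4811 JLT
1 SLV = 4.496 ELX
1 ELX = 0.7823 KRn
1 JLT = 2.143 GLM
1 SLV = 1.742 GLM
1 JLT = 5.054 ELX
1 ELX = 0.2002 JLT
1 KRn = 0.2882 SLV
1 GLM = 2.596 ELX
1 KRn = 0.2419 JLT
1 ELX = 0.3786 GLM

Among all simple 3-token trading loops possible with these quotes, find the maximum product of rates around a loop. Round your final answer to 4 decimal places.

1.1138

GLM→ELX→JLT→GLM: 2.596 × 0.2002 × 2.143 = 1.11376
KRn→SLV→ELX→KRn: 0.2882 × 4.496 × 0.7823 = 1.01366
KRn→JLT→ELX→KRn: 0.2419 × 5.054 × 0.7823 = 0.95641
GLM→JLT→ELX→GLM: 0.4811 × 5.054 × 0.3786 = 0.92056
Maximum is GLM→ELX→JLT→GLM at 1.1138; arbitrage exists.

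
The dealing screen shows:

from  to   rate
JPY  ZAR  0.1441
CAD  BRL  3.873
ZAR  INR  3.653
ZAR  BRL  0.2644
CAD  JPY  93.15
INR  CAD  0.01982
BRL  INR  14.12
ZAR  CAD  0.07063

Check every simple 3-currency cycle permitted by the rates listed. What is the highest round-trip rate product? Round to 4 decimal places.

1.0839

CAD→BRL→INR→CAD: 3.873 × 14.12 × 0.01982 = 1.08389
CAD→JPY→ZAR→CAD: 93.15 × 0.1441 × 0.07063 = 0.94806
Maximum is CAD→BRL→INR→CAD at 1.0839; arbitrage exists.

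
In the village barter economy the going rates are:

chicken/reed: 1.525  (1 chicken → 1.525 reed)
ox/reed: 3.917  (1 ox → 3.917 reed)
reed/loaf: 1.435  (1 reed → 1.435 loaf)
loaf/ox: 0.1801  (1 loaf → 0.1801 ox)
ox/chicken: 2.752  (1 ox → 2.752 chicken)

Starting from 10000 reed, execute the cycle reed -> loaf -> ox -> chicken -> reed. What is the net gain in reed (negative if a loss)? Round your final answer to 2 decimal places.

10000 reed × 1.435 = 14350 loaf
14350 loaf × 0.1801 = 2584.435 ox
2584.435 ox × 2.752 = 7112.36512 chicken
7112.36512 chicken × 1.525 = 10846.356808 reed
Net change: 10846.356808 − 10000 = 846.356808 reed

846.36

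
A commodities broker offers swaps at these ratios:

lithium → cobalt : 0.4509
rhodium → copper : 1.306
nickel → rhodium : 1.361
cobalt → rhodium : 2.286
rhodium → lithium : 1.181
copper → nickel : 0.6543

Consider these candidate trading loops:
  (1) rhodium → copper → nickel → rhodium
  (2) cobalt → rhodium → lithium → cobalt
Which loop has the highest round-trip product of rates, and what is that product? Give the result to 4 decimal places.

1.2173

(1) 1.306 × 0.6543 × 1.361 = 1.16300
(2) 2.286 × 1.181 × 0.4509 = 1.21732
Highest is cycle (2) at 1.2173 (>1, arbitrage).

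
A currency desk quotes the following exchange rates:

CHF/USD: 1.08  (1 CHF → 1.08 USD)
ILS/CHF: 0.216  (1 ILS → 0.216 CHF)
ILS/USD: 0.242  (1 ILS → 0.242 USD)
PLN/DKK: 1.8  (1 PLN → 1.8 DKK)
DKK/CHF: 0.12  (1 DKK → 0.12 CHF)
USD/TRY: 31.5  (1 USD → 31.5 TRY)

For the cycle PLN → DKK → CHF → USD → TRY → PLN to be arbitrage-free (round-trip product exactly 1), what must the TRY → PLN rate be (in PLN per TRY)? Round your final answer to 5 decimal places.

Known legs of the cycle: 1.8 × 0.12 × 1.08 × 31.5 = 7.34832
For no arbitrage the full-cycle product must be 1, so the missing rate is 1 / 7.34832 ≈ 0.1360855.

0.13609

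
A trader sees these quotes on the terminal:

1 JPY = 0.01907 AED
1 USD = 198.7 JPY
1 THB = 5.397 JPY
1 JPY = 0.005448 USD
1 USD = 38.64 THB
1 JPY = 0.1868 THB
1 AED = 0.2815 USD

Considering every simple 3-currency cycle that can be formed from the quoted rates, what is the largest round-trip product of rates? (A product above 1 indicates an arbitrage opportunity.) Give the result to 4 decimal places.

THB→JPY→USD→THB: 5.397 × 0.005448 × 38.64 = 1.13613
USD→JPY→AED→USD: 198.7 × 0.01907 × 0.2815 = 1.06666
Maximum is THB→JPY→USD→THB at 1.1361; arbitrage exists.

1.1361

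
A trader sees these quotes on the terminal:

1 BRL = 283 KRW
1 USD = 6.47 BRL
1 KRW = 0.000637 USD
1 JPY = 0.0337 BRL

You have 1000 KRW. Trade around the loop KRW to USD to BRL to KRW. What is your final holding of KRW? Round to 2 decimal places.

1166.35

1000 KRW × 0.000637 = 0.637 USD
0.637 USD × 6.47 = 4.12139 BRL
4.12139 BRL × 283 = 1166.35337 KRW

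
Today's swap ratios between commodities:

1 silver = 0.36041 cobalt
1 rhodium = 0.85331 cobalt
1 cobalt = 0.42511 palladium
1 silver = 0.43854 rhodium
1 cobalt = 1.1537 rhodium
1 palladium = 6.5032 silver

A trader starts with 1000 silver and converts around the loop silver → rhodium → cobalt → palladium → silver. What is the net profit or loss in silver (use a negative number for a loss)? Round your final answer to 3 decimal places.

34.533

1000 silver × 0.43854 = 438.54 rhodium
438.54 rhodium × 0.85331 = 374.2105674 cobalt
374.2105674 cobalt × 0.42511 = 159.080654307414 palladium
159.080654307414 palladium × 6.5032 = 1034.5333110919747248 silver
Net change: 1034.5333110919747248 − 1000 = 34.5333110919747248 silver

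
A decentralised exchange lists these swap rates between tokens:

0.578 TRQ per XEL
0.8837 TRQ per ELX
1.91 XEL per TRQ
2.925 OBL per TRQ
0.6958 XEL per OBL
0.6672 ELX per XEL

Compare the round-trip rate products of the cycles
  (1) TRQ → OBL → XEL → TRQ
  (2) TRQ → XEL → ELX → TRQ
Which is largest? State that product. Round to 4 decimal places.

(1) 2.925 × 0.6958 × 0.578 = 1.17635
(2) 1.91 × 0.6672 × 0.8837 = 1.12614
Highest is cycle (1) at 1.1764 (>1, arbitrage).

1.1764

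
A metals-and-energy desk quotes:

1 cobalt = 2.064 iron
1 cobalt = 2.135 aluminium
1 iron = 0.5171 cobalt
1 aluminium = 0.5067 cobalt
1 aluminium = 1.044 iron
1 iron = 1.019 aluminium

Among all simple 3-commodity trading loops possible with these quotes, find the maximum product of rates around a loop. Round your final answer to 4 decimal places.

1.1526

cobalt→aluminium→iron→cobalt: 2.135 × 1.044 × 0.5171 = 1.15258
cobalt→iron→aluminium→cobalt: 2.064 × 1.019 × 0.5067 = 1.06570
Maximum is cobalt→aluminium→iron→cobalt at 1.1526; arbitrage exists.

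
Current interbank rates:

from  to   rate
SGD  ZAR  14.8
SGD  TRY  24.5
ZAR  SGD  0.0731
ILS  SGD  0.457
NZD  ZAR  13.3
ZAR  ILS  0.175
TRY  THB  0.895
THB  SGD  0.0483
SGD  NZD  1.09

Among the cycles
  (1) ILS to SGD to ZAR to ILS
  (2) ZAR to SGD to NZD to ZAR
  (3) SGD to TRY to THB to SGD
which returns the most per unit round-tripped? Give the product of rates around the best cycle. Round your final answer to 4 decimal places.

1.1836

(1) 0.457 × 14.8 × 0.175 = 1.18363
(2) 0.0731 × 1.09 × 13.3 = 1.05973
(3) 24.5 × 0.895 × 0.0483 = 1.05910
Highest is cycle (1) at 1.1836 (>1, arbitrage).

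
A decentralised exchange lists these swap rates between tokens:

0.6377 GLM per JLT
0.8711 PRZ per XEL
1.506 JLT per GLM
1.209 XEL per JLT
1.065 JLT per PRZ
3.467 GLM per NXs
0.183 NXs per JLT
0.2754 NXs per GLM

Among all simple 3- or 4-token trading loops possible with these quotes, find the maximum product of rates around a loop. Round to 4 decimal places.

1.1216

PRZ→JLT→XEL→PRZ: 1.065 × 1.209 × 0.8711 = 1.12162
GLM→JLT→NXs→GLM: 1.506 × 0.183 × 3.467 = 0.95550
Maximum is PRZ→JLT→XEL→PRZ at 1.1216; arbitrage exists.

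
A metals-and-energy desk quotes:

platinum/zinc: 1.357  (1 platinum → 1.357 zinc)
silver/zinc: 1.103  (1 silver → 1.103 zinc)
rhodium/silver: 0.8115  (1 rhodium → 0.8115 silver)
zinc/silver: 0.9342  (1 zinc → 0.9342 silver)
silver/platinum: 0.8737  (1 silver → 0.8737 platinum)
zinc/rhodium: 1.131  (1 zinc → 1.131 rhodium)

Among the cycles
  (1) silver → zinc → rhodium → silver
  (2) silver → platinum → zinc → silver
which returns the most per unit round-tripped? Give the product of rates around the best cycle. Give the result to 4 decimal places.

(1) 1.103 × 1.131 × 0.8115 = 1.01234
(2) 0.8737 × 1.357 × 0.9342 = 1.10760
Highest is cycle (2) at 1.1076 (>1, arbitrage).

1.1076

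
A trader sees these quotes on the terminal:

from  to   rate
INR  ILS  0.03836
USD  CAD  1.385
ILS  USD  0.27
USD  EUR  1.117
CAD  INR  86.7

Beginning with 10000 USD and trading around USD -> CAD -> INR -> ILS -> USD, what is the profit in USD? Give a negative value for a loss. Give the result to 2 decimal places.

10000 USD × 1.385 = 13850 CAD
13850 CAD × 86.7 = 1200795 INR
1200795 INR × 0.03836 = 46062.4962 ILS
46062.4962 ILS × 0.27 = 12436.873974 USD
Net change: 12436.873974 − 10000 = 2436.873974 USD

2436.87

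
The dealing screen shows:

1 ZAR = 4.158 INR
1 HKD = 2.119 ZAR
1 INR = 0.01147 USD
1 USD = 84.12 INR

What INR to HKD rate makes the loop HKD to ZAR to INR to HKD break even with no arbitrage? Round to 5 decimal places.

Known legs of the cycle: 2.119 × 4.158 = 8.810802
For no arbitrage the full-cycle product must be 1, so the missing rate is 1 / 8.810802 ≈ 0.1134970.

0.11350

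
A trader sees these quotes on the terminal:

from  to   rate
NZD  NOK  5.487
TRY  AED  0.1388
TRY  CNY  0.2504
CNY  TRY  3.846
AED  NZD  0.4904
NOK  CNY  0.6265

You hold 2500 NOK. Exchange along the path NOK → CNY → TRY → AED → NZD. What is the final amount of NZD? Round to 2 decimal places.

2500 NOK × 0.6265 = 1566.25 CNY
1566.25 CNY × 3.846 = 6023.7975 TRY
6023.7975 TRY × 0.1388 = 836.103093 AED
836.103093 AED × 0.4904 = 410.0249568072 NZD

410.02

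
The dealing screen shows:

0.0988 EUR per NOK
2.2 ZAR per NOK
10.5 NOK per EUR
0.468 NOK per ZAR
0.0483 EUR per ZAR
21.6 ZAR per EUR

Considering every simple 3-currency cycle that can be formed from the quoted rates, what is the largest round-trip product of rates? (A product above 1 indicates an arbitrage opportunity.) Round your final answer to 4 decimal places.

1.1157

EUR→NOK→ZAR→EUR: 10.5 × 2.2 × 0.0483 = 1.11573
EUR→ZAR→NOK→EUR: 21.6 × 0.468 × 0.0988 = 0.99875
Maximum is EUR→NOK→ZAR→EUR at 1.1157; arbitrage exists.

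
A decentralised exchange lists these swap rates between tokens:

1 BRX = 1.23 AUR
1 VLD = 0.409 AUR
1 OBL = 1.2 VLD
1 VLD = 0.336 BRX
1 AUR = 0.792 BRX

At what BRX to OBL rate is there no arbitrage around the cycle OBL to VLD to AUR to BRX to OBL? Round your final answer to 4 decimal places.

2.5726

Known legs of the cycle: 1.2 × 0.409 × 0.792 = 0.3887136
For no arbitrage the full-cycle product must be 1, so the missing rate is 1 / 0.3887136 ≈ 2.572588.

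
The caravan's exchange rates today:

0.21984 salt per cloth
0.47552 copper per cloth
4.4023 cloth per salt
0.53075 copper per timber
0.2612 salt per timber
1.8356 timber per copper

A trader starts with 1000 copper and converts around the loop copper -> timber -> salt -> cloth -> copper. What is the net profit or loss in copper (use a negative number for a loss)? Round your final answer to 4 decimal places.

3.6901

1000 copper × 1.8356 = 1835.6 timber
1835.6 timber × 0.2612 = 479.45872 salt
479.45872 salt × 4.4023 = 2110.721123056 cloth
2110.721123056 cloth × 0.47552 = 1003.69010843558912 copper
Net change: 1003.69010843558912 − 1000 = 3.69010843558912 copper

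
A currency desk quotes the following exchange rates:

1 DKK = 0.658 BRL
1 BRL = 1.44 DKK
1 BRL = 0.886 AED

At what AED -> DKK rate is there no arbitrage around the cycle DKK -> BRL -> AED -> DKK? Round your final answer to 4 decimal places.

Known legs of the cycle: 0.658 × 0.886 = 0.582988
For no arbitrage the full-cycle product must be 1, so the missing rate is 1 / 0.582988 ≈ 1.715301.

1.7153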